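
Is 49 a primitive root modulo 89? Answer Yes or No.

φ(89) = 89 − 1 = 88 = 2^3 · 11.
49 is a primitive root mod 89 iff 49^(φ(89)/q) ≢ 1 for every prime q | φ(89), i.e. q ∈ {2, 11}.
49^44 ≡ 1 (mod 89)  [q = 2: ≡ 1 ✗]
49^8 ≡ 16 (mod 89)  [q = 11: ≢ 1 ✓]
Since 49^44 ≡ 1, the order of 49 divides 44 < 88, so 49 is not a primitive root.

No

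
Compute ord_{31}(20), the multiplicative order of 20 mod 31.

By Lagrange's theorem, ord_31(20) divides φ(31) = 31 − 1 = 30 = 2 · 3 · 5.
Divisors of 30: 1, 2, 3, 5, 6, 10, 15, 30.
Compute 20^d (mod 31) for the divisors d until we hit 1:
20^1 ≡ 20 (mod 31)
20^2 ≡ 28 (mod 31)
20^3 ≡ 2 (mod 31)
20^5 ≡ 25 (mod 31)
20^6 ≡ 4 (mod 31)
20^10 ≡ 5 (mod 31)
20^15 ≡ 1 (mod 31) ✓
The smallest such exponent is 15, so the order of 20 is 15.

15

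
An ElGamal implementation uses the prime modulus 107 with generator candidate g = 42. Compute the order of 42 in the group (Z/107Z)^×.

53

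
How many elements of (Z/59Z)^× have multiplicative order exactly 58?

φ(59) = 59 − 1 = 58 = 2 · 29.
In a cyclic group of order 58, there are φ(d) elements of order d for each divisor d of 58, and zero for non-divisors.
58 = 2 · 29 divides 58, and φ(58) = 28.

28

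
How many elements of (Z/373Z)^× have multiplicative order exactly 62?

φ(373) = 373 − 1 = 372 = 2^2 · 3 · 31.
(Z/373Z)^× is cyclic (|G| = 372); a cyclic group of order m has exactly φ(d) elements of each order d | m, and none otherwise.
62 = 2 · 31 divides 372, and φ(62) = 30.

30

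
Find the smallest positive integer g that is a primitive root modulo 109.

φ(109) = 109 − 1 = 108 = 2^2 · 3^3.
g is a primitive root iff g^(108/q) ≢ 1 (mod 109) for each prime q ∈ {2, 3}.
g = 2: 2^54 ≡ 108; 2^36 ≡ 1 — hits 1, so not a primitive root.
g = 3: 3^54 ≡ 1 — hits 1, so not a primitive root.
g = 4: 4^54 ≡ 1 — hits 1, so not a primitive root.
g = 5: 5^54 ≡ 1 — hits 1, so not a primitive root.
g = 6: 6^54 ≡ 108; 6^36 ≡ 63 — none is 1, so 6 is a primitive root.
Hence the least primitive root of 109 is 6.

6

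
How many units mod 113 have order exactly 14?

φ(113) = 113 − 1 = 112 = 2^4 · 7.
Since (Z/113Z)^× is cyclic of order 112, the number of elements of order d is φ(d) when d | 112 and 0 otherwise.
14 = 2 · 7 divides 112, and φ(14) = 6.

6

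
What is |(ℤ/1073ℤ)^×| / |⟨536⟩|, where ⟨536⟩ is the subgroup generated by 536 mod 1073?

4

By Lagrange's theorem, ord_1073(536) divides φ(1073) = φ(29·37) = (29−1)·(37−1) = 28·36 = 1008 = 2^4 · 3^2 · 7.
Divisors of 1008: 1, 2, 3, 4, 6, 7, 8, 9, 12, 14, 16, 18, 21, 24, 28, 36, 42, 48, 56, 63, 72, 84, 112, 126, 144, 168, 252, 336, 504, 1008.
Compute 536^d (mod 1073) for the divisors d until we hit 1:
536^1 ≡ 536 (mod 1073)
536^2 ≡ 805 (mod 1073)
536^3 ≡ 134 (mod 1073)
536^4 ≡ 1006 (mod 1073)
536^6 ≡ 788 (mod 1073)
536^7 ≡ 679 (mod 1073)
536^8 ≡ 197 (mod 1073)
536^9 ≡ 438 (mod 1073)
536^12 ≡ 750 (mod 1073)
536^14 ≡ 724 (mod 1073)
536^16 ≡ 181 (mod 1073)
536^18 ≡ 850 (mod 1073)
536^21 ≡ 162 (mod 1073)
536^24 ≡ 248 (mod 1073)
536^28 ≡ 552 (mod 1073)
536^36 ≡ 371 (mod 1073)
536^42 ≡ 492 (mod 1073)
536^48 ≡ 343 (mod 1073)
536^56 ≡ 1045 (mod 1073)
536^63 ≡ 302 (mod 1073)
536^72 ≡ 297 (mod 1073)
536^84 ≡ 639 (mod 1073)
536^112 ≡ 784 (mod 1073)
536^126 ≡ 1072 (mod 1073)
536^144 ≡ 223 (mod 1073)
536^168 ≡ 581 (mod 1073)
536^252 ≡ 1 (mod 1073) ✓
So ord_1073(536) = 252, hence |⟨536⟩| = 252.
The index is φ(1073) / ord(536) = 1008 / 252 = 4.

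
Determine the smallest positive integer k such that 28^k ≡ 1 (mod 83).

41

Since 28 ∈ (Z/83Z)^×, its order divides φ(83) = 83 − 1 = 82 = 2 · 41.
Divisors of 82: 1, 2, 41, 82.
Check 28^d mod 83 for each divisor in increasing order:
28^1 ≡ 28
28^2 ≡ 37
28^41 ≡ 1
Therefore the multiplicative order of 28 modulo 83 is 41.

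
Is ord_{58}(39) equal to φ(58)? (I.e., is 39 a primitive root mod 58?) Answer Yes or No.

φ(58) = φ(2)·φ(29) = 1·28 = 28 = 2^2 · 7.
Test 39^(28/q) mod 58 for each prime factor q of 28:
39^14 ≡ 57 (mod 58)  [q = 2: ≢ 1 ✓]
39^4 ≡ 53 (mod 58)  [q = 7: ≢ 1 ✓]
Every test exponent gives a nontrivial residue, hence 39 generates the full group.

Yes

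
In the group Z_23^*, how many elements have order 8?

φ(23) = 23 − 1 = 22 = 2 · 11.
(Z/23Z)^× is cyclic (|G| = 22); a cyclic group of order m has exactly φ(d) elements of each order d | m, and none otherwise.
Since 8 ∤ 22, the count is 0.

0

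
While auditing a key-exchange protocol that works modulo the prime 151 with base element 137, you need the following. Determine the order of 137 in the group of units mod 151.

75

The order of 137 must divide φ(151) = 151 − 1 = 150 = 2 · 3 · 5^2.
Divisors of 150: 1, 2, 3, 5, 6, 10, 15, 25, 30, 50, 75, 150.
Check 137^d mod 151 for each divisor in increasing order:
137^1 ≡ 137 (mod 151)
137^2 ≡ 45 (mod 151)
137^3 ≡ 125 (mod 151)
137^5 ≡ 38 (mod 151)
137^6 ≡ 72 (mod 151)
137^10 ≡ 85 (mod 151)
137^15 ≡ 59 (mod 151)
137^25 ≡ 32 (mod 151)
137^30 ≡ 8 (mod 151)
137^50 ≡ 118 (mod 151)
137^75 ≡ 1 (mod 151) ✓
Therefore the multiplicative order of 137 modulo 151 is 75.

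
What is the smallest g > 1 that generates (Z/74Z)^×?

5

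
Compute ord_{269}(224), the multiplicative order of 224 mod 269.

67

Since 224 ∈ (Z/269Z)^×, its order divides φ(269) = 269 − 1 = 268 = 2^2 · 67.
Divisors of 268: 1, 2, 4, 67, 134, 268.
Test each divisor d:
224^1 ≡ 224 (mod 269)
224^2 ≡ 142 (mod 269)
224^4 ≡ 258 (mod 269)
224^67 ≡ 1 (mod 269) ✓
Hence ord(224) = 67.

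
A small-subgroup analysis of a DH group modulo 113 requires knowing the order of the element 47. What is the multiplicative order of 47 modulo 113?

ord(47) | φ(113) = 113 − 1 = 112 = 2^4 · 7.
Divisors of 112: 1, 2, 4, 7, 8, 14, 16, 28, 56, 112.
Test each divisor d:
47^1 ≡ 47
47^2 ≡ 62
47^4 ≡ 2
47^7 ≡ 65
47^8 ≡ 4
47^14 ≡ 44
47^16 ≡ 16
47^28 ≡ 15
47^56 ≡ 112
47^112 ≡ 1
The smallest such exponent is 112, so the order of 47 is 112.

112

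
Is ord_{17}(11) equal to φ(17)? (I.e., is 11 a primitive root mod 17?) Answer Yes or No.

Yes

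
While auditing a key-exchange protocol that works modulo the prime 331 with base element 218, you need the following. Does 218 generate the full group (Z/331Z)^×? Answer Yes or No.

Yes

φ(331) = 331 − 1 = 330 = 2 · 3 · 5 · 11.
Test 218^(330/q) mod 331 for each prime factor q of 330:
218^165 ≡ 330 (mod 331)  [q = 2: ≢ 1 ✓]
218^110 ≡ 31 (mod 331)  [q = 3: ≢ 1 ✓]
218^66 ≡ 124 (mod 331)  [q = 5: ≢ 1 ✓]
218^30 ≡ 293 (mod 331)  [q = 11: ≢ 1 ✓]
All checks pass, so 218 has order 330 and is a primitive root modulo 331.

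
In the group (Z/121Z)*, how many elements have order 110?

φ(121) = φ(11^2) = 11·(11−1) = 110 = 2 · 5 · 11.
(Z/121Z)^× is cyclic (|G| = 110); a cyclic group of order m has exactly φ(d) elements of each order d | m, and none otherwise.
110 = 2 · 5 · 11 divides 110, and φ(110) = 40.

40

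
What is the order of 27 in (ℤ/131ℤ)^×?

65

ord(27) | φ(131) = 131 − 1 = 130 = 2 · 5 · 13.
Divisors of 130: 1, 2, 5, 10, 13, 26, 65, 130.
Test each divisor d:
27^1 ≡ 27
27^2 ≡ 74
27^5 ≡ 84
27^10 ≡ 113
27^13 ≡ 61
27^26 ≡ 53
27^65 ≡ 1
So ord_131(27) = 65.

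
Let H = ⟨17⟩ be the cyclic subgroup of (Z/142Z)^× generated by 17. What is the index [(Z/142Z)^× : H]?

ord(17) | φ(142) = φ(2)·φ(71) = 1·70 = 70 = 2 · 5 · 7.
Divisors of 70: 1, 2, 5, 7, 10, 14, 35, 70.
Evaluate successive powers at the divisors of 70:
17^1 ≡ 17 (mod 142)
17^2 ≡ 5 (mod 142)
17^5 ≡ 141 (mod 142)
17^7 ≡ 137 (mod 142)
17^10 ≡ 1 (mod 142) ✓
So ord_142(17) = 10, hence |⟨17⟩| = 10.
[(Z/142Z)^× : ⟨17⟩] = 70/10 = 7.

7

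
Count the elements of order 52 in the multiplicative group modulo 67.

φ(67) = 67 − 1 = 66 = 2 · 3 · 11.
Since (Z/67Z)^× is cyclic of order 66, the number of elements of order d is φ(d) when d | 66 and 0 otherwise.
Here 66 is not a multiple of 52, so there are no elements of order 52.

0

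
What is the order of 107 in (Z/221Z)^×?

48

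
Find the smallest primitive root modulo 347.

φ(347) = 347 − 1 = 346 = 2 · 173.
g is a primitive root iff g^(346/q) ≢ 1 (mod 347) for each prime q ∈ {2, 173}.
g = 2: 2^173 ≡ 346; 2^2 ≡ 4 — none is 1, so 2 is a primitive root.
The smallest primitive root modulo 347 is 2.

2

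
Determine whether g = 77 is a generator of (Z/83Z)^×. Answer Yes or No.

No

φ(83) = 83 − 1 = 82 = 2 · 41.
It suffices to check that the order of 77 is not a proper divisor of 82: compute 77^(82/q) for q ∈ {2, 41}.
77^41 ≡ 1 (mod 83)  [q = 2: ≡ 1 ✗]
77^2 ≡ 36 (mod 83)  [q = 41: ≢ 1 ✓]
The check at q = 2 fails, so 77 generates a proper subgroup.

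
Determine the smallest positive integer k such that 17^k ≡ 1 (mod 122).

60

ord(17) | φ(122) = φ(2)·φ(61) = 1·60 = 60 = 2^2 · 3 · 5.
Divisors of 60: 1, 2, 3, 4, 5, 6, 10, 12, 15, 20, 30, 60.
Test each divisor d:
17^1 ≡ 17
17^2 ≡ 45
17^3 ≡ 33
17^4 ≡ 73
17^5 ≡ 21
17^6 ≡ 113
17^10 ≡ 75
17^12 ≡ 81
17^15 ≡ 111
17^20 ≡ 13
17^30 ≡ 121
17^60 ≡ 1
Hence ord(17) = 60.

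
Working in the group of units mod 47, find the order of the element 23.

46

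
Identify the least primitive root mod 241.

φ(241) = 241 − 1 = 240 = 2^4 · 3 · 5.
g is a primitive root iff g^(240/q) ≢ 1 (mod 241) for each prime q ∈ {2, 3, 5}.
g = 2: 2^120 ≡ 1 — hits 1, so not a primitive root.
g = 3: 3^120 ≡ 1 — hits 1, so not a primitive root.
g = 4: 4^120 ≡ 1 — hits 1, so not a primitive root.
g = 5: 5^120 ≡ 1 — hits 1, so not a primitive root.
g = 6: 6^120 ≡ 1 — hits 1, so not a primitive root.
g = 7: 7^120 ≡ 240; 7^80 ≡ 15; 7^48 ≡ 91 — none is 1, so 7 is a primitive root.
So 7 is the smallest generator of (Z/241Z)^×.

7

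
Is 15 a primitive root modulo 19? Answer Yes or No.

Yes

φ(19) = 19 − 1 = 18 = 2 · 3^2.
An element g generates (Z/19Z)^× iff g^(18/q) ≢ 1 (mod 19) for each prime q ∈ {2, 3}.
15^9 ≡ 18 (mod 19)  [q = 2: ≢ 1 ✓]
15^6 ≡ 11 (mod 19)  [q = 3: ≢ 1 ✓]
All checks pass, so 15 has order 18 and is a primitive root modulo 19.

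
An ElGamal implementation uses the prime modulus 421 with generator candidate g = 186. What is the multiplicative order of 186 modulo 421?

420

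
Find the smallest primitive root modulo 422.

3

φ(422) = φ(2)·φ(211) = 1·210 = 210 = 2 · 3 · 5 · 7.
g is a primitive root iff g^(210/q) ≢ 1 (mod 422) for each prime q ∈ {2, 3, 5, 7}.
g = 2: gcd(2, 422) = 2 > 1, not a unit — skip.
g = 3: 3^105 ≡ 421; 3^70 ≡ 407; 3^42 ≡ 399; 3^30 ≡ 171 — none is 1, so 3 is a primitive root.
The smallest primitive root modulo 422 is 3.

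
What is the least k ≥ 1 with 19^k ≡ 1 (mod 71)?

ord(19) | φ(71) = 71 − 1 = 70 = 2 · 5 · 7.
Divisors of 70: 1, 2, 5, 7, 10, 14, 35, 70.
Compute 19^d (mod 71) for the divisors d until we hit 1:
19^1 ≡ 19 (mod 71)
19^2 ≡ 6 (mod 71)
19^5 ≡ 45 (mod 71)
19^7 ≡ 57 (mod 71)
19^10 ≡ 37 (mod 71)
19^14 ≡ 54 (mod 71)
19^35 ≡ 1 (mod 71) ✓
The smallest such exponent is 35, so the order of 19 is 35.

35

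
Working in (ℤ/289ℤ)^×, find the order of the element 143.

By Lagrange's theorem, ord_289(143) divides φ(289) = φ(17^2) = 17·(17−1) = 272 = 2^4 · 17.
Divisors of 272: 1, 2, 4, 8, 16, 17, 34, 68, 136, 272.
Check 143^d mod 289 for each divisor in increasing order:
143^1 ≡ 143 (mod 289)
143^2 ≡ 219 (mod 289)
143^4 ≡ 276 (mod 289)
143^8 ≡ 169 (mod 289)
143^16 ≡ 239 (mod 289)
143^17 ≡ 75 (mod 289)
143^34 ≡ 134 (mod 289)
143^68 ≡ 38 (mod 289)
143^136 ≡ 288 (mod 289)
143^272 ≡ 1 (mod 289) ✓
Hence ord(143) = 272.

272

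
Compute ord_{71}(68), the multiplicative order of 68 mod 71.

70

The order of 68 must divide φ(71) = 71 − 1 = 70 = 2 · 5 · 7.
Divisors of 70: 1, 2, 5, 7, 10, 14, 35, 70.
Compute 68^d (mod 71) for the divisors d until we hit 1:
68^1 ≡ 68
68^2 ≡ 9
68^5 ≡ 41
68^7 ≡ 14
68^10 ≡ 48
68^14 ≡ 54
68^35 ≡ 70
68^70 ≡ 1
Therefore the multiplicative order of 68 modulo 71 is 70.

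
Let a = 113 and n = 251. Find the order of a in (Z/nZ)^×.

Since 113 ∈ (Z/251Z)^×, its order divides φ(251) = 251 − 1 = 250 = 2 · 5^3.
Divisors of 250: 1, 2, 5, 10, 25, 50, 125, 250.
Check 113^d mod 251 for each divisor in increasing order:
113^1 ≡ 113
113^2 ≡ 219
113^5 ≡ 1
Therefore the multiplicative order of 113 modulo 251 is 5.

5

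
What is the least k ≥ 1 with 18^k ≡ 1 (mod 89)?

The order of 18 must divide φ(89) = 89 − 1 = 88 = 2^3 · 11.
Divisors of 88: 1, 2, 4, 8, 11, 22, 44, 88.
Check 18^d mod 89 for each divisor in increasing order:
18^1 ≡ 18 (mod 89)
18^2 ≡ 57 (mod 89)
18^4 ≡ 45 (mod 89)
18^8 ≡ 67 (mod 89)
18^11 ≡ 34 (mod 89)
18^22 ≡ 88 (mod 89)
18^44 ≡ 1 (mod 89) ✓
The smallest such exponent is 44, so the order of 18 is 44.

44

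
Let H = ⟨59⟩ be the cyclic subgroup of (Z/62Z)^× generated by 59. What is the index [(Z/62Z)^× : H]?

By Lagrange's theorem, ord_62(59) divides φ(62) = φ(2)·φ(31) = 1·30 = 30 = 2 · 3 · 5.
Divisors of 30: 1, 2, 3, 5, 6, 10, 15, 30.
Check 59^d mod 62 for each divisor in increasing order:
59^1 ≡ 59 (mod 62)
59^2 ≡ 9 (mod 62)
59^3 ≡ 35 (mod 62)
59^5 ≡ 5 (mod 62)
59^6 ≡ 47 (mod 62)
59^10 ≡ 25 (mod 62)
59^15 ≡ 1 (mod 62) ✓
The order of 59 is 15, so the subgroup it generates has 15 elements.
Index = |(Z/62Z)^×| / |⟨59⟩| = 30 / 15 = 2.

2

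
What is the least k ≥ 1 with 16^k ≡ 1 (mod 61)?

15

ord(16) | φ(61) = 61 − 1 = 60 = 2^2 · 3 · 5.
Divisors of 60: 1, 2, 3, 4, 5, 6, 10, 12, 15, 20, 30, 60.
Test each divisor d:
16^1 ≡ 16 (mod 61)
16^2 ≡ 12 (mod 61)
16^3 ≡ 9 (mod 61)
16^4 ≡ 22 (mod 61)
16^5 ≡ 47 (mod 61)
16^6 ≡ 20 (mod 61)
16^10 ≡ 13 (mod 61)
16^12 ≡ 34 (mod 61)
16^15 ≡ 1 (mod 61) ✓
So ord_61(16) = 15.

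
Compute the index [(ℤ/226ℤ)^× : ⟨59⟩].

ord(59) | φ(226) = φ(2)·φ(113) = 1·112 = 112 = 2^4 · 7.
Divisors of 112: 1, 2, 4, 7, 8, 14, 16, 28, 56, 112.
Compute 59^d (mod 226) for the divisors d until we hit 1:
59^1 ≡ 59 (mod 226)
59^2 ≡ 91 (mod 226)
59^4 ≡ 145 (mod 226)
59^7 ≡ 161 (mod 226)
59^8 ≡ 7 (mod 226)
59^14 ≡ 157 (mod 226)
59^16 ≡ 49 (mod 226)
59^28 ≡ 15 (mod 226)
59^56 ≡ 225 (mod 226)
59^112 ≡ 1 (mod 226) ✓
Thus |⟨59⟩| = ord(59) = 112.
[(Z/226Z)^× : ⟨59⟩] = 112/112 = 1.

1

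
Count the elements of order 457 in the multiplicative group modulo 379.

0

φ(379) = 379 − 1 = 378 = 2 · 3^3 · 7.
In a cyclic group of order 378, there are φ(d) elements of order d for each divisor d of 378, and zero for non-divisors.
Since 457 ∤ 378, the count is 0.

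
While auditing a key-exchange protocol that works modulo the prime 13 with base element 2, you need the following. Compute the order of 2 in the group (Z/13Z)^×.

The order of 2 must divide φ(13) = 13 − 1 = 12 = 2^2 · 3.
Divisors of 12: 1, 2, 3, 4, 6, 12.
Check 2^d mod 13 for each divisor in increasing order:
2^1 ≡ 2
2^2 ≡ 4
2^3 ≡ 8
2^4 ≡ 3
2^6 ≡ 12
2^12 ≡ 1
The smallest such exponent is 12, so the order of 2 is 12.

12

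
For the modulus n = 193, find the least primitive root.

φ(193) = 193 − 1 = 192 = 2^6 · 3.
Test candidates g = 2, 3, … against the prime factors q ∈ {2, 3} of φ(193): g is a generator iff g^(192/q) ≢ 1 for every such q.
g = 2: 2^96 ≡ 1 — hits 1, so not a primitive root.
g = 3: 3^96 ≡ 1 — hits 1, so not a primitive root.
g = 4: 4^96 ≡ 1 — hits 1, so not a primitive root.
g = 5: 5^96 ≡ 192; 5^64 ≡ 84 — none is 1, so 5 is a primitive root.
Hence the least primitive root of 193 is 5.

5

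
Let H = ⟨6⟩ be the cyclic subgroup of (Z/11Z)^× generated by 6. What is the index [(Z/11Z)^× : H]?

1

The order of 6 must divide φ(11) = 11 − 1 = 10 = 2 · 5.
Divisors of 10: 1, 2, 5, 10.
Evaluate successive powers at the divisors of 10:
6^1 ≡ 6 (mod 11)
6^2 ≡ 3 (mod 11)
6^5 ≡ 10 (mod 11)
6^10 ≡ 1 (mod 11) ✓
The order of 6 is 10, so the subgroup it generates has 10 elements.
The index is φ(11) / ord(6) = 10 / 10 = 1.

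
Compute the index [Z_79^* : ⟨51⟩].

By Lagrange's theorem, ord_79(51) divides φ(79) = 79 − 1 = 78 = 2 · 3 · 13.
Divisors of 78: 1, 2, 3, 6, 13, 26, 39, 78.
Compute 51^d (mod 79) for the divisors d until we hit 1:
51^1 ≡ 51 (mod 79)
51^2 ≡ 73 (mod 79)
51^3 ≡ 10 (mod 79)
51^6 ≡ 21 (mod 79)
51^13 ≡ 55 (mod 79)
51^26 ≡ 23 (mod 79)
51^39 ≡ 1 (mod 79) ✓
So ord_79(51) = 39, hence |⟨51⟩| = 39.
The index is φ(79) / ord(51) = 78 / 39 = 2.

2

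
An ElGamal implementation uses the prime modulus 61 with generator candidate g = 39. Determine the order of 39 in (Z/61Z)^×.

By Lagrange's theorem, ord_61(39) divides φ(61) = 61 − 1 = 60 = 2^2 · 3 · 5.
Divisors of 60: 1, 2, 3, 4, 5, 6, 10, 12, 15, 20, 30, 60.
Check 39^d mod 61 for each divisor in increasing order:
39^1 ≡ 39
39^2 ≡ 57
39^3 ≡ 27
39^4 ≡ 16
39^5 ≡ 14
39^6 ≡ 58
39^10 ≡ 13
39^12 ≡ 9
39^15 ≡ 60
39^20 ≡ 47
39^30 ≡ 1
Therefore the multiplicative order of 39 modulo 61 is 30.

30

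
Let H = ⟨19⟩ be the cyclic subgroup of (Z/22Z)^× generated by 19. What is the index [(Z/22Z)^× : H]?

By Lagrange's theorem, ord_22(19) divides φ(22) = φ(2)·φ(11) = 1·10 = 10 = 2 · 5.
Divisors of 10: 1, 2, 5, 10.
Test each divisor d:
19^1 ≡ 19
19^2 ≡ 9
19^5 ≡ 21
19^10 ≡ 1
So ord_22(19) = 10, hence |⟨19⟩| = 10.
Index = |(Z/22Z)^×| / |⟨19⟩| = 10 / 10 = 1.

1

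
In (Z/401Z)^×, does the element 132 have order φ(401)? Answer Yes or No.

φ(401) = 401 − 1 = 400 = 2^4 · 5^2.
It suffices to check that the order of 132 is not a proper divisor of 400: compute 132^(400/q) for q ∈ {2, 5}.
132^200 ≡ 400 (mod 401)  [q = 2: ≢ 1 ✓]
132^80 ≡ 372 (mod 401)  [q = 5: ≢ 1 ✓]
All checks pass, so 132 has order 400 and is a primitive root modulo 401.

Yes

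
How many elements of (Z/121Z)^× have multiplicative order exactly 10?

4

φ(121) = φ(11^2) = 11·(11−1) = 110 = 2 · 5 · 11.
In a cyclic group of order 110, there are φ(d) elements of order d for each divisor d of 110, and zero for non-divisors.
10 = 2 · 5 divides 110, and φ(10) = 4.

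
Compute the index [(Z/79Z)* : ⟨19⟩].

2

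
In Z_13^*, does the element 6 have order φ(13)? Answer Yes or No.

Yes

φ(13) = 13 − 1 = 12 = 2^2 · 3.
Test 6^(12/q) mod 13 for each prime factor q of 12:
6^6 ≡ 12 (mod 13)  [q = 2: ≢ 1 ✓]
6^4 ≡ 9 (mod 13)  [q = 3: ≢ 1 ✓]
None equal 1, so ord_13(6) = 12: 6 is a primitive root.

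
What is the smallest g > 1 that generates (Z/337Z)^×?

φ(337) = 337 − 1 = 336 = 2^4 · 3 · 7.
Test candidates g = 2, 3, … against the prime factors q ∈ {2, 3, 7} of φ(337): g is a generator iff g^(336/q) ≢ 1 for every such q.
g = 2: 2^168 ≡ 1 — hits 1, so not a primitive root.
g = 3: 3^168 ≡ 1 — hits 1, so not a primitive root.
g = 4: 4^168 ≡ 1 — hits 1, so not a primitive root.
g = 5: 5^168 ≡ 336; 5^112 ≡ 1 — hits 1, so not a primitive root.
g = 6: 6^168 ≡ 1 — hits 1, so not a primitive root.
g = 7: 7^168 ≡ 1 — hits 1, so not a primitive root.
g = 8: 8^168 ≡ 1 — hits 1, so not a primitive root.
g = 9: 9^168 ≡ 1 — hits 1, so not a primitive root.
g = 10: 10^168 ≡ 336; 10^112 ≡ 128; 10^48 ≡ 175 — none is 1, so 10 is a primitive root.
So 10 is the smallest generator of (Z/337Z)^×.

10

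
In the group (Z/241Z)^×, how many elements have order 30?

8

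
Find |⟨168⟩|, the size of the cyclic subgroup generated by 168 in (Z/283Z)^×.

Since 168 ∈ (Z/283Z)^×, its order divides φ(283) = 283 − 1 = 282 = 2 · 3 · 47.
Divisors of 282: 1, 2, 3, 6, 47, 94, 141, 282.
Evaluate successive powers at the divisors of 282:
168^1 ≡ 168
168^2 ≡ 207
168^3 ≡ 250
168^6 ≡ 240
168^47 ≡ 1
Therefore the multiplicative order of 168 modulo 283 is 47.

47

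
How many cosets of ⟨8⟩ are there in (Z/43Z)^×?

3

By Lagrange's theorem, ord_43(8) divides φ(43) = 43 − 1 = 42 = 2 · 3 · 7.
Divisors of 42: 1, 2, 3, 6, 7, 14, 21, 42.
Evaluate successive powers at the divisors of 42:
8^1 ≡ 8 (mod 43)
8^2 ≡ 21 (mod 43)
8^3 ≡ 39 (mod 43)
8^6 ≡ 16 (mod 43)
8^7 ≡ 42 (mod 43)
8^14 ≡ 1 (mod 43) ✓
Thus |⟨8⟩| = ord(8) = 14.
[(Z/43Z)^× : ⟨8⟩] = 42/14 = 3.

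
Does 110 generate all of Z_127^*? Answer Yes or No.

Yes

φ(127) = 127 − 1 = 126 = 2 · 3^2 · 7.
It suffices to check that the order of 110 is not a proper divisor of 126: compute 110^(126/q) for q ∈ {2, 3, 7}.
110^63 ≡ 126 (mod 127)  [q = 2: ≢ 1 ✓]
110^42 ≡ 19 (mod 127)  [q = 3: ≢ 1 ✓]
110^18 ≡ 64 (mod 127)  [q = 7: ≢ 1 ✓]
Every test exponent gives a nontrivial residue, hence 110 generates the full group.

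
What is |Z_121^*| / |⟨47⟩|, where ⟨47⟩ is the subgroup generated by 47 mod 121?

2

By Lagrange's theorem, ord_121(47) divides φ(121) = φ(11^2) = 11·(11−1) = 110 = 2 · 5 · 11.
Divisors of 110: 1, 2, 5, 10, 11, 22, 55, 110.
Check 47^d mod 121 for each divisor in increasing order:
47^1 ≡ 47 (mod 121)
47^2 ≡ 31 (mod 121)
47^5 ≡ 34 (mod 121)
47^10 ≡ 67 (mod 121)
47^11 ≡ 3 (mod 121)
47^22 ≡ 9 (mod 121)
47^55 ≡ 1 (mod 121) ✓
Thus |⟨47⟩| = ord(47) = 55.
Index = |(Z/121Z)^×| / |⟨47⟩| = 110 / 55 = 2.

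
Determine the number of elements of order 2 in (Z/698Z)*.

1

φ(698) = φ(2)·φ(349) = 1·348 = 348 = 2^2 · 3 · 29.
(Z/698Z)^× is cyclic (|G| = 348); a cyclic group of order m has exactly φ(d) elements of each order d | m, and none otherwise.
2 | 348, and φ(2) = 2 − 1 = 1.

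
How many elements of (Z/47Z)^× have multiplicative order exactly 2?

1

φ(47) = 47 − 1 = 46 = 2 · 23.
Since (Z/47Z)^× is cyclic of order 46, the number of elements of order d is φ(d) when d | 46 and 0 otherwise.
2 | 46, and φ(2) = 2 − 1 = 1.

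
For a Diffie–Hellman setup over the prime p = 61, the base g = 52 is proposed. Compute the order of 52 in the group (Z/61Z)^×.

Since 52 ∈ (Z/61Z)^×, its order divides φ(61) = 61 − 1 = 60 = 2^2 · 3 · 5.
Divisors of 60: 1, 2, 3, 4, 5, 6, 10, 12, 15, 20, 30, 60.
Test each divisor d:
52^1 ≡ 52 (mod 61)
52^2 ≡ 20 (mod 61)
52^3 ≡ 3 (mod 61)
52^4 ≡ 34 (mod 61)
52^5 ≡ 60 (mod 61)
52^6 ≡ 9 (mod 61)
52^10 ≡ 1 (mod 61) ✓
Hence ord(52) = 10.

10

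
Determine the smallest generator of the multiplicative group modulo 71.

7

φ(71) = 71 − 1 = 70 = 2 · 5 · 7.
Test candidates g = 2, 3, … against the prime factors q ∈ {2, 5, 7} of φ(71): g is a generator iff g^(70/q) ≢ 1 for every such q.
g = 2: 2^35 ≡ 1 — hits 1, so not a primitive root.
g = 3: 3^35 ≡ 1 — hits 1, so not a primitive root.
g = 4: 4^35 ≡ 1 — hits 1, so not a primitive root.
g = 5: 5^35 ≡ 1 — hits 1, so not a primitive root.
g = 6: 6^35 ≡ 1 — hits 1, so not a primitive root.
g = 7: 7^35 ≡ 70; 7^14 ≡ 54; 7^10 ≡ 45 — none is 1, so 7 is a primitive root.
Hence the least primitive root of 71 is 7.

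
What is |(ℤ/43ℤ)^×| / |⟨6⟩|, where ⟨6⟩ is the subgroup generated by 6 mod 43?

14

ord(6) | φ(43) = 43 − 1 = 42 = 2 · 3 · 7.
Divisors of 42: 1, 2, 3, 6, 7, 14, 21, 42.
Test each divisor d:
6^1 ≡ 6 (mod 43)
6^2 ≡ 36 (mod 43)
6^3 ≡ 1 (mod 43) ✓
The order of 6 is 3, so the subgroup it generates has 3 elements.
[(Z/43Z)^× : ⟨6⟩] = 42/3 = 14.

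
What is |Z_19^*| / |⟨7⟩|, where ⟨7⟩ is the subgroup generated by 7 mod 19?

6

ord(7) | φ(19) = 19 − 1 = 18 = 2 · 3^2.
Divisors of 18: 1, 2, 3, 6, 9, 18.
Evaluate successive powers at the divisors of 18:
7^1 ≡ 7 (mod 19)
7^2 ≡ 11 (mod 19)
7^3 ≡ 1 (mod 19) ✓
The order of 7 is 3, so the subgroup it generates has 3 elements.
The index is φ(19) / ord(7) = 18 / 3 = 6.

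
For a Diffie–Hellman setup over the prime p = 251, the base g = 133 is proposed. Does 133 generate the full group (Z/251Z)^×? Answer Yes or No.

φ(251) = 251 − 1 = 250 = 2 · 5^3.
It suffices to check that the order of 133 is not a proper divisor of 250: compute 133^(250/q) for q ∈ {2, 5}.
133^125 ≡ 250 (mod 251)  [q = 2: ≢ 1 ✓]
133^50 ≡ 219 (mod 251)  [q = 5: ≢ 1 ✓]
None equal 1, so ord_251(133) = 250: 133 is a primitive root.

Yes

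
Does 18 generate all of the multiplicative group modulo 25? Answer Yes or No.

φ(25) = φ(5^2) = 5·(5−1) = 20 = 2^2 · 5.
It suffices to check that the order of 18 is not a proper divisor of 20: compute 18^(20/q) for q ∈ {2, 5}.
18^10 ≡ 24 (mod 25)  [q = 2: ≢ 1 ✓]
18^4 ≡ 1 (mod 25)  [q = 5: ≡ 1 ✗]
Since 18^4 ≡ 1, the order of 18 divides 4 < 20, so 18 is not a primitive root.

No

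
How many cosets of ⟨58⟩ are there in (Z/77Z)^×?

4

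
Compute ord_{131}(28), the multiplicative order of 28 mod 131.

65

ord(28) | φ(131) = 131 − 1 = 130 = 2 · 5 · 13.
Divisors of 130: 1, 2, 5, 10, 13, 26, 65, 130.
Compute 28^d (mod 131) for the divisors d until we hit 1:
28^1 ≡ 28
28^2 ≡ 129
28^5 ≡ 112
28^10 ≡ 99
28^13 ≡ 89
28^26 ≡ 61
28^65 ≡ 1
Therefore the multiplicative order of 28 modulo 131 is 65.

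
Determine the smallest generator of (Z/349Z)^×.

φ(349) = 349 − 1 = 348 = 2^2 · 3 · 29.
Test candidates g = 2, 3, … against the prime factors q ∈ {2, 3, 29} of φ(349): g is a generator iff g^(348/q) ≢ 1 for every such q.
g = 2: 2^174 ≡ 348; 2^116 ≡ 226; 2^12 ≡ 257 — none is 1, so 2 is a primitive root.
The smallest primitive root modulo 349 is 2.

2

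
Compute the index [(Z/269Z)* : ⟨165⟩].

1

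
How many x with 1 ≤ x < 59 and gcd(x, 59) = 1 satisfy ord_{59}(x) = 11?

φ(59) = 59 − 1 = 58 = 2 · 29.
(Z/59Z)^× is cyclic (|G| = 58); a cyclic group of order m has exactly φ(d) elements of each order d | m, and none otherwise.
11 does not divide 58, so no element of (Z/59Z)^× has order 11.

0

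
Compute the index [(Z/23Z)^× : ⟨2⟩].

2

By Lagrange's theorem, ord_23(2) divides φ(23) = 23 − 1 = 22 = 2 · 11.
Divisors of 22: 1, 2, 11, 22.
Compute 2^d (mod 23) for the divisors d until we hit 1:
2^1 ≡ 2
2^2 ≡ 4
2^11 ≡ 1
The order of 2 is 11, so the subgroup it generates has 11 elements.
Index = |(Z/23Z)^×| / |⟨2⟩| = 22 / 11 = 2.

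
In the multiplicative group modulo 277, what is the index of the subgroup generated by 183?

1

ord(183) | φ(277) = 277 − 1 = 276 = 2^2 · 3 · 23.
Divisors of 276: 1, 2, 3, 4, 6, 12, 23, 46, 69, 92, 138, 276.
Check 183^d mod 277 for each divisor in increasing order:
183^1 ≡ 183 (mod 277)
183^2 ≡ 249 (mod 277)
183^3 ≡ 139 (mod 277)
183^4 ≡ 230 (mod 277)
183^6 ≡ 208 (mod 277)
183^12 ≡ 52 (mod 277)
183^23 ≡ 95 (mod 277)
183^46 ≡ 161 (mod 277)
183^69 ≡ 60 (mod 277)
183^92 ≡ 160 (mod 277)
183^138 ≡ 276 (mod 277)
183^276 ≡ 1 (mod 277) ✓
So ord_277(183) = 276, hence |⟨183⟩| = 276.
The index is φ(277) / ord(183) = 276 / 276 = 1.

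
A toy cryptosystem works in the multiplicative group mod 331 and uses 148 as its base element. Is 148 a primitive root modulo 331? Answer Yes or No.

φ(331) = 331 − 1 = 330 = 2 · 3 · 5 · 11.
An element g generates (Z/331Z)^× iff g^(330/q) ≢ 1 (mod 331) for each prime q ∈ {2, 3, 5, 11}.
148^165 ≡ 330 (mod 331)  [q = 2: ≢ 1 ✓]
148^110 ≡ 299 (mod 331)  [q = 3: ≢ 1 ✓]
148^66 ≡ 64 (mod 331)  [q = 5: ≢ 1 ✓]
148^30 ≡ 120 (mod 331)  [q = 11: ≢ 1 ✓]
Every test exponent gives a nontrivial residue, hence 148 generates the full group.

Yes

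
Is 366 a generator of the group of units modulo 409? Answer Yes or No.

No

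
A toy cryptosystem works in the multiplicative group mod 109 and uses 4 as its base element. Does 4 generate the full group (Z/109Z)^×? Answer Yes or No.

No

φ(109) = 109 − 1 = 108 = 2^2 · 3^3.
Test 4^(108/q) mod 109 for each prime factor q of 108:
4^54 ≡ 1 (mod 109)  [q = 2: ≡ 1 ✗]
4^36 ≡ 1 (mod 109)  [q = 3: ≡ 1 ✗]
The check at q = 2 fails, so 4 generates a proper subgroup.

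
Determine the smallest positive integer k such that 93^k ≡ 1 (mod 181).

36

The order of 93 must divide φ(181) = 181 − 1 = 180 = 2^2 · 3^2 · 5.
Divisors of 180: 1, 2, 3, 4, 5, 6, 9, 10, 12, 15, 18, 20, 30, 36, 45, 60, 90, 180.
Compute 93^d (mod 181) for the divisors d until we hit 1:
93^1 ≡ 93
93^2 ≡ 142
93^3 ≡ 174
93^4 ≡ 73
93^5 ≡ 92
93^6 ≡ 49
93^9 ≡ 19
93^10 ≡ 138
93^12 ≡ 48
93^15 ≡ 26
93^18 ≡ 180
93^20 ≡ 39
93^30 ≡ 133
93^36 ≡ 1
The smallest such exponent is 36, so the order of 93 is 36.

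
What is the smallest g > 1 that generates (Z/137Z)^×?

3

φ(137) = 137 − 1 = 136 = 2^3 · 17.
g is a primitive root iff g^(136/q) ≢ 1 (mod 137) for each prime q ∈ {2, 17}.
g = 2: 2^68 ≡ 1 — hits 1, so not a primitive root.
g = 3: 3^68 ≡ 136; 3^8 ≡ 122 — none is 1, so 3 is a primitive root.
So 3 is the smallest generator of (Z/137Z)^×.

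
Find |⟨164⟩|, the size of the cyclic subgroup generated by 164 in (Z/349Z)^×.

174

ord(164) | φ(349) = 349 − 1 = 348 = 2^2 · 3 · 29.
Divisors of 348: 1, 2, 3, 4, 6, 12, 29, 58, 87, 116, 174, 348.
Test each divisor d:
164^1 ≡ 164 (mod 349)
164^2 ≡ 23 (mod 349)
164^3 ≡ 282 (mod 349)
164^4 ≡ 180 (mod 349)
164^6 ≡ 301 (mod 349)
164^12 ≡ 210 (mod 349)
164^29 ≡ 227 (mod 349)
164^58 ≡ 226 (mod 349)
164^87 ≡ 348 (mod 349)
164^116 ≡ 122 (mod 349)
164^174 ≡ 1 (mod 349) ✓
Therefore the multiplicative order of 164 modulo 349 is 174.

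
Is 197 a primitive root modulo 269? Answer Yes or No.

Yes

φ(269) = 269 − 1 = 268 = 2^2 · 67.
It suffices to check that the order of 197 is not a proper divisor of 268: compute 197^(268/q) for q ∈ {2, 67}.
197^134 ≡ 268 (mod 269)  [q = 2: ≢ 1 ✓]
197^4 ≡ 218 (mod 269)  [q = 67: ≢ 1 ✓]
All checks pass, so 197 has order 268 and is a primitive root modulo 269.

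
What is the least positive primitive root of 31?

φ(31) = 31 − 1 = 30 = 2 · 3 · 5.
g is a primitive root iff g^(30/q) ≢ 1 (mod 31) for each prime q ∈ {2, 3, 5}.
g = 2: 2^15 ≡ 1 — hits 1, so not a primitive root.
g = 3: 3^15 ≡ 30; 3^10 ≡ 25; 3^6 ≡ 16 — none is 1, so 3 is a primitive root.
Hence the least primitive root of 31 is 3.

3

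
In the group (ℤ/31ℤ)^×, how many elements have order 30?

8

φ(31) = 31 − 1 = 30 = 2 · 3 · 5.
(Z/31Z)^× is cyclic (|G| = 30); a cyclic group of order m has exactly φ(d) elements of each order d | m, and none otherwise.
30 = 2 · 3 · 5 divides 30, and φ(30) = 8.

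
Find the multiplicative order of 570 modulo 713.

330

Since 570 ∈ (Z/713Z)^×, its order divides φ(713) = φ(23·31) = (23−1)·(31−1) = 22·30 = 660 = 2^2 · 3 · 5 · 11.
Divisors of 660: 1, 2, 3, 4, 5, 6, 10, 11, 12, 15, 20, 22, 30, 33, 44, 55, 60, 66, 110, 132, 165, 220, 330, 660.
Evaluate successive powers at the divisors of 660:
570^1 ≡ 570
570^2 ≡ 485
570^3 ≡ 519
570^4 ≡ 648
570^5 ≡ 26
570^6 ≡ 560
570^10 ≡ 676
570^11 ≡ 300
570^12 ≡ 593
570^15 ≡ 464
570^20 ≡ 656
570^22 ≡ 162
570^30 ≡ 683
570^33 ≡ 116
570^44 ≡ 576
570^55 ≡ 254
570^60 ≡ 187
570^66 ≡ 622
570^110 ≡ 346
570^132 ≡ 438
570^165 ≡ 185
570^220 ≡ 645
570^330 ≡ 1
Therefore the multiplicative order of 570 modulo 713 is 330.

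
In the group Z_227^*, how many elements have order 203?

φ(227) = 227 − 1 = 226 = 2 · 113.
In a cyclic group of order 226, there are φ(d) elements of order d for each divisor d of 226, and zero for non-divisors.
Here 226 is not a multiple of 203, so there are no elements of order 203.

0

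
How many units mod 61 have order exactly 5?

4

φ(61) = 61 − 1 = 60 = 2^2 · 3 · 5.
Since (Z/61Z)^× is cyclic of order 60, the number of elements of order d is φ(d) when d | 60 and 0 otherwise.
5 | 60, and φ(5) = 5 − 1 = 4.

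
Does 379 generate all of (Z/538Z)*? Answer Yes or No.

φ(538) = φ(2)·φ(269) = 1·268 = 268 = 2^2 · 67.
379 is a primitive root mod 538 iff 379^(φ(538)/q) ≢ 1 for every prime q | φ(538), i.e. q ∈ {2, 67}.
379^134 ≡ 537 (mod 538)  [q = 2: ≢ 1 ✓]
379^4 ≡ 25 (mod 538)  [q = 67: ≢ 1 ✓]
All checks pass, so 379 has order 268 and is a primitive root modulo 538.

Yes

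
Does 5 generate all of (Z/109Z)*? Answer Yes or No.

No

φ(109) = 109 − 1 = 108 = 2^2 · 3^3.
An element g generates (Z/109Z)^× iff g^(108/q) ≢ 1 (mod 109) for each prime q ∈ {2, 3}.
5^54 ≡ 1 (mod 109)  [q = 2: ≡ 1 ✗]
5^36 ≡ 63 (mod 109)  [q = 3: ≢ 1 ✓]
The check at q = 2 fails, so 5 generates a proper subgroup.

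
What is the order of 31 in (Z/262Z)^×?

130

The order of 31 must divide φ(262) = φ(2)·φ(131) = 1·130 = 130 = 2 · 5 · 13.
Divisors of 130: 1, 2, 5, 10, 13, 26, 65, 130.
Compute 31^d (mod 262) for the divisors d until we hit 1:
31^1 ≡ 31
31^2 ≡ 175
31^5 ≡ 149
31^10 ≡ 193
31^13 ≡ 73
31^26 ≡ 89
31^65 ≡ 261
31^130 ≡ 1
Therefore the multiplicative order of 31 modulo 262 is 130.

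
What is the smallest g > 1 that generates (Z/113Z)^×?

3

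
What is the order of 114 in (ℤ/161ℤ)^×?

ord(114) | φ(161) = φ(7·23) = (7−1)·(23−1) = 6·22 = 132 = 2^2 · 3 · 11.
Divisors of 132: 1, 2, 3, 4, 6, 11, 12, 22, 33, 44, 66, 132.
Check 114^d mod 161 for each divisor in increasing order:
114^1 ≡ 114 (mod 161)
114^2 ≡ 116 (mod 161)
114^3 ≡ 22 (mod 161)
114^4 ≡ 93 (mod 161)
114^6 ≡ 1 (mod 161) ✓
The smallest such exponent is 6, so the order of 114 is 6.

6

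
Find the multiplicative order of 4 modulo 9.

By Lagrange's theorem, ord_9(4) divides φ(9) = φ(3^2) = 3·(3−1) = 6 = 2 · 3.
Divisors of 6: 1, 2, 3, 6.
Compute 4^d (mod 9) for the divisors d until we hit 1:
4^1 ≡ 4 (mod 9)
4^2 ≡ 7 (mod 9)
4^3 ≡ 1 (mod 9) ✓
Therefore the multiplicative order of 4 modulo 9 is 3.

3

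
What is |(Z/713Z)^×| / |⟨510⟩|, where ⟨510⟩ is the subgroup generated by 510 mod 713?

Since 510 ∈ (Z/713Z)^×, its order divides φ(713) = φ(23·31) = (23−1)·(31−1) = 22·30 = 660 = 2^2 · 3 · 5 · 11.
Divisors of 660: 1, 2, 3, 4, 5, 6, 10, 11, 12, 15, 20, 22, 30, 33, 44, 55, 60, 66, 110, 132, 165, 220, 330, 660.
Check 510^d mod 713 for each divisor in increasing order:
510^1 ≡ 510
510^2 ≡ 568
510^3 ≡ 202
510^4 ≡ 348
510^5 ≡ 656
510^6 ≡ 163
510^10 ≡ 397
510^11 ≡ 691
510^12 ≡ 188
510^15 ≡ 187
510^20 ≡ 36
510^22 ≡ 484
510^30 ≡ 32
510^33 ≡ 47
510^44 ≡ 392
510^55 ≡ 645
510^60 ≡ 311
510^66 ≡ 70
510^110 ≡ 346
510^132 ≡ 622
510^165 ≡ 1
Thus |⟨510⟩| = ord(510) = 165.
The index is φ(713) / ord(510) = 660 / 165 = 4.

4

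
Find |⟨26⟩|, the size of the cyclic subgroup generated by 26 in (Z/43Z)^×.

42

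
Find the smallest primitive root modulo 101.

2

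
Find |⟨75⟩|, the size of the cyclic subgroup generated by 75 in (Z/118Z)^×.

The order of 75 must divide φ(118) = φ(2)·φ(59) = 1·58 = 58 = 2 · 29.
Divisors of 58: 1, 2, 29, 58.
Check 75^d mod 118 for each divisor in increasing order:
75^1 ≡ 75
75^2 ≡ 79
75^29 ≡ 1
The smallest such exponent is 29, so the order of 75 is 29.

29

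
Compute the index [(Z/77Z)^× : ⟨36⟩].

12

The order of 36 must divide φ(77) = φ(7·11) = (7−1)·(11−1) = 6·10 = 60 = 2^2 · 3 · 5.
Divisors of 60: 1, 2, 3, 4, 5, 6, 10, 12, 15, 20, 30, 60.
Check 36^d mod 77 for each divisor in increasing order:
36^1 ≡ 36 (mod 77)
36^2 ≡ 64 (mod 77)
36^3 ≡ 71 (mod 77)
36^4 ≡ 15 (mod 77)
36^5 ≡ 1 (mod 77) ✓
The order of 36 is 5, so the subgroup it generates has 5 elements.
Index = |(Z/77Z)^×| / |⟨36⟩| = 60 / 5 = 12.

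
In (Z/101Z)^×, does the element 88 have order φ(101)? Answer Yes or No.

No

φ(101) = 101 − 1 = 100 = 2^2 · 5^2.
88 is a primitive root mod 101 iff 88^(φ(101)/q) ≢ 1 for every prime q | φ(101), i.e. q ∈ {2, 5}.
88^50 ≡ 1 (mod 101)  [q = 2: ≡ 1 ✗]
88^20 ≡ 95 (mod 101)  [q = 5: ≢ 1 ✓]
Since 88^50 ≡ 1, the order of 88 divides 50 < 100, so 88 is not a primitive root.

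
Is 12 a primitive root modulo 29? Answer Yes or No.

No

φ(29) = 29 − 1 = 28 = 2^2 · 7.
12 is a primitive root mod 29 iff 12^(φ(29)/q) ≢ 1 for every prime q | φ(29), i.e. q ∈ {2, 7}.
12^14 ≡ 28 (mod 29)  [q = 2: ≢ 1 ✓]
12^4 ≡ 1 (mod 29)  [q = 7: ≡ 1 ✗]
Since 12^4 ≡ 1, the order of 12 divides 4 < 28, so 12 is not a primitive root.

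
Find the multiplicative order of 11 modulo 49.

21

By Lagrange's theorem, ord_49(11) divides φ(49) = φ(7^2) = 7·(7−1) = 42 = 2 · 3 · 7.
Divisors of 42: 1, 2, 3, 6, 7, 14, 21, 42.
Check 11^d mod 49 for each divisor in increasing order:
11^1 ≡ 11 (mod 49)
11^2 ≡ 23 (mod 49)
11^3 ≡ 8 (mod 49)
11^6 ≡ 15 (mod 49)
11^7 ≡ 18 (mod 49)
11^14 ≡ 30 (mod 49)
11^21 ≡ 1 (mod 49) ✓
The smallest such exponent is 21, so the order of 11 is 21.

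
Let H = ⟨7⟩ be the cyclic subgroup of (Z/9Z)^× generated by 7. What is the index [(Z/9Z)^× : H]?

By Lagrange's theorem, ord_9(7) divides φ(9) = φ(3^2) = 3·(3−1) = 6 = 2 · 3.
Divisors of 6: 1, 2, 3, 6.
Check 7^d mod 9 for each divisor in increasing order:
7^1 ≡ 7 (mod 9)
7^2 ≡ 4 (mod 9)
7^3 ≡ 1 (mod 9) ✓
So ord_9(7) = 3, hence |⟨7⟩| = 3.
Index = |(Z/9Z)^×| / |⟨7⟩| = 6 / 3 = 2.

2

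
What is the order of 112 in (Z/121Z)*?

Since 112 ∈ (Z/121Z)^×, its order divides φ(121) = φ(11^2) = 11·(11−1) = 110 = 2 · 5 · 11.
Divisors of 110: 1, 2, 5, 10, 11, 22, 55, 110.
Evaluate successive powers at the divisors of 110:
112^1 ≡ 112 (mod 121)
112^2 ≡ 81 (mod 121)
112^5 ≡ 120 (mod 121)
112^10 ≡ 1 (mod 121) ✓
The smallest such exponent is 10, so the order of 112 is 10.

10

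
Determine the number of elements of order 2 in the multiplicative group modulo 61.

1

φ(61) = 61 − 1 = 60 = 2^2 · 3 · 5.
(Z/61Z)^× is cyclic (|G| = 60); a cyclic group of order m has exactly φ(d) elements of each order d | m, and none otherwise.
2 | 60, and φ(2) = 2 − 1 = 1.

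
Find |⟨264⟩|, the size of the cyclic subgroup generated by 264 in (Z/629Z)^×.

72

By Lagrange's theorem, ord_629(264) divides φ(629) = φ(17·37) = (17−1)·(37−1) = 16·36 = 576 = 2^6 · 3^2.
Divisors of 576: 1, 2, 3, 4, 6, 8, 9, 12, 16, 18, 24, 32, 36, 48, 64, 72, 96, 144, 192, 288, 576.
Evaluate successive powers at the divisors of 576:
264^1 ≡ 264 (mod 629)
264^2 ≡ 506 (mod 629)
264^3 ≡ 236 (mod 629)
264^4 ≡ 33 (mod 629)
264^6 ≡ 344 (mod 629)
264^8 ≡ 460 (mod 629)
264^9 ≡ 43 (mod 629)
264^12 ≡ 84 (mod 629)
264^16 ≡ 256 (mod 629)
264^18 ≡ 591 (mod 629)
264^24 ≡ 137 (mod 629)
264^32 ≡ 120 (mod 629)
264^36 ≡ 186 (mod 629)
264^48 ≡ 528 (mod 629)
264^64 ≡ 562 (mod 629)
264^72 ≡ 1 (mod 629) ✓
The smallest such exponent is 72, so the order of 264 is 72.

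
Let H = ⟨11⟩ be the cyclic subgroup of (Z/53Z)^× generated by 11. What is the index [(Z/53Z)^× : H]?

ord(11) | φ(53) = 53 − 1 = 52 = 2^2 · 13.
Divisors of 52: 1, 2, 4, 13, 26, 52.
Check 11^d mod 53 for each divisor in increasing order:
11^1 ≡ 11
11^2 ≡ 15
11^4 ≡ 13
11^13 ≡ 52
11^26 ≡ 1
The order of 11 is 26, so the subgroup it generates has 26 elements.
Index = |(Z/53Z)^×| / |⟨11⟩| = 52 / 26 = 2.

2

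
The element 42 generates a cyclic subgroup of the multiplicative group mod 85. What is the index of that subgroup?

8

The order of 42 must divide φ(85) = φ(5·17) = (5−1)·(17−1) = 4·16 = 64 = 2^6.
Divisors of 64: 1, 2, 4, 8, 16, 32, 64.
Evaluate successive powers at the divisors of 64:
42^1 ≡ 42 (mod 85)
42^2 ≡ 64 (mod 85)
42^4 ≡ 16 (mod 85)
42^8 ≡ 1 (mod 85) ✓
Thus |⟨42⟩| = ord(42) = 8.
[(Z/85Z)^× : ⟨42⟩] = 64/8 = 8.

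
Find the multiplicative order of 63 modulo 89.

By Lagrange's theorem, ord_89(63) divides φ(89) = 89 − 1 = 88 = 2^3 · 11.
Divisors of 88: 1, 2, 4, 8, 11, 22, 44, 88.
Test each divisor d:
63^1 ≡ 63
63^2 ≡ 53
63^4 ≡ 50
63^8 ≡ 8
63^11 ≡ 12
63^22 ≡ 55
63^44 ≡ 88
63^88 ≡ 1
Therefore the multiplicative order of 63 modulo 89 is 88.

88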